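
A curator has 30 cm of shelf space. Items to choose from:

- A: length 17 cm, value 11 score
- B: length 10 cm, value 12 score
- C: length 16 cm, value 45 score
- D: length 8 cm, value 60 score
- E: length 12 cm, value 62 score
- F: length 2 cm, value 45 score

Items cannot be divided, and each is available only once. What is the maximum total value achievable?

167 score

Check high-value combinations within 30 cm:
- D+E+F: length 8+12+2=22, value 60+62+45=167
- C+E+F: length 16+12+2=30, value 45+62+45=152
- C+D+F: length 16+8+2=26, value 45+60+45=150
- B+D+E: length 10+8+12=30, value 12+60+62=134
- D+E: length 8+12=20, value 60+62=122
Best: 167 score.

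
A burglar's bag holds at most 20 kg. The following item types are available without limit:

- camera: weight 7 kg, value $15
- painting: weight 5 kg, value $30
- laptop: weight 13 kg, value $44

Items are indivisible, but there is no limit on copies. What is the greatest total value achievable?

Best value-per-unit is painting at 30/5, and filling with it alone uses weight 4×5=20. No mix of the others beats 4×30 = 120.

$120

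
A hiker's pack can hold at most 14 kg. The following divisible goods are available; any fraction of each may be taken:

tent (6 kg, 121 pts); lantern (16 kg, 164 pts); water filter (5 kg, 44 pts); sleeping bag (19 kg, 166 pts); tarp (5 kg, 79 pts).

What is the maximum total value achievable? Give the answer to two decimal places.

Take in order of value per unit:
- tent (121/6 per unit): all 6 → value 121, running total 121.00
- tarp (79/5 per unit): all 5 → value 79, running total 200.00
- lantern (164/16 per unit): 3 of 16 → value 3×164/16 = 30.7500, running total 230.75
Total 230.75.

230.75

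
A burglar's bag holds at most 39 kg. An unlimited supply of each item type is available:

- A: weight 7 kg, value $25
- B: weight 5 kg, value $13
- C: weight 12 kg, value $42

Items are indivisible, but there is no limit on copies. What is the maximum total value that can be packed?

$134

Best value-per-unit is A at 25/7; filling with it alone gives 5×25 = 125.
Optimal mix: 2×A + 2×C → weight 38, value 134.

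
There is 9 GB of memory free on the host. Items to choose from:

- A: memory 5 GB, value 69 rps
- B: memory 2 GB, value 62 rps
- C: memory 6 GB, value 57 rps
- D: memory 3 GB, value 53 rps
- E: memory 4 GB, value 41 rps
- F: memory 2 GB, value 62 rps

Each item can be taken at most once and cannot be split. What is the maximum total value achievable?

193 rps

Check high-value combinations within 9 GB:
- A+B+F: memory 5+2+2=9, value 69+62+62=193
- B+D+F: memory 2+3+2=7, value 62+53+62=177
- B+E+F: memory 2+4+2=8, value 62+41+62=165
- B+D+E: memory 2+3+4=9, value 62+53+41=156
- D+E+F: memory 3+4+2=9, value 53+41+62=156
Best: 193 rps.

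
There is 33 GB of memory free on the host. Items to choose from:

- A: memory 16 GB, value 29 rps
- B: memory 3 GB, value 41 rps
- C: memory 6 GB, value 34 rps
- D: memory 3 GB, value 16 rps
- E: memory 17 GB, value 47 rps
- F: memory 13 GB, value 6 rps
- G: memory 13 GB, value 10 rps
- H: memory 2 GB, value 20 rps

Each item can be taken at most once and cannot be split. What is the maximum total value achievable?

Check high-value combinations within 33 GB:
- B+C+D+E+H: memory 3+6+3+17+2=31, value 41+34+16+47+20=158
- B+C+E+H: memory 3+6+17+2=28, value 41+34+47+20=142
- A+B+C+D+H: memory 16+3+6+3+2=30, value 29+41+34+16+20=140
- B+C+D+E: memory 3+6+3+17=29, value 41+34+16+47=138
- B+D+E+H: memory 3+3+17+2=25, value 41+16+47+20=124
Best: 158 rps.

158 rps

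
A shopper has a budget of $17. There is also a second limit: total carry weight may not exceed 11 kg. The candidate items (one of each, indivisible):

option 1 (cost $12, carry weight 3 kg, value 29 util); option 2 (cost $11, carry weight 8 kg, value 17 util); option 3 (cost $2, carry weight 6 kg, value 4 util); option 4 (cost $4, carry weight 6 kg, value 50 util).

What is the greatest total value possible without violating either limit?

79 util

Feasible sets respecting both limits:
- option 1+option 4: cost 16, carry weight 9, value 79
- option 4: cost 4, carry weight 6, value 50
- option 1+option 3: cost 14, carry weight 9, value 33
- option 1: cost 12, carry weight 3, value 29
Best: 79 util.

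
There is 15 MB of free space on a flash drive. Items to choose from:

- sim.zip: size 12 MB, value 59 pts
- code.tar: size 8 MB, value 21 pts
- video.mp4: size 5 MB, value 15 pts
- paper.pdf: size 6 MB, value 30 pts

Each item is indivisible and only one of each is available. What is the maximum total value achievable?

59 pts

Check high-value combinations within 15 MB:
- sim.zip: size 12, value 59
- code.tar+paper.pdf: size 8+6=14, value 21+30=51
- video.mp4+paper.pdf: size 5+6=11, value 15+30=45
- code.tar+video.mp4: size 8+5=13, value 21+15=36
Best: 59 pts.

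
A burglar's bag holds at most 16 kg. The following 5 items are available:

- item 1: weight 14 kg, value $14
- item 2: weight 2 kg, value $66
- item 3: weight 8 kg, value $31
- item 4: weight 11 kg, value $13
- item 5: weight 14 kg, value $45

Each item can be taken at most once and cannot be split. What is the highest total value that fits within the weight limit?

$111

Check high-value combinations within 16 kg:
- item 2+item 5: weight 2+14=16, value 66+45=111
- item 2+item 3: weight 2+8=10, value 66+31=97
- item 1+item 2: weight 14+2=16, value 14+66=80
Best: $111.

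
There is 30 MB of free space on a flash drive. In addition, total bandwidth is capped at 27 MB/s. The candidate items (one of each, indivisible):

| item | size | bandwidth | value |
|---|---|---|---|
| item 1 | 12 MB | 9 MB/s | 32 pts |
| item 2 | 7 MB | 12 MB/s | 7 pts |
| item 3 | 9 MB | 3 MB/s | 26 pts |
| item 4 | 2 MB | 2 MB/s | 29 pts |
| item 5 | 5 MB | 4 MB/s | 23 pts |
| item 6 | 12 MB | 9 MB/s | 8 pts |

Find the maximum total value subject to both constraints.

110 pts

Feasible sets respecting both limits:
- item 1+item 3+item 4+item 5: size 28, bandwidth 18, value 110
- item 1+item 2+item 3+item 4: size 30, bandwidth 26, value 94
- item 1+item 2+item 4+item 5: size 26, bandwidth 27, value 91
- item 1+item 3+item 4: size 23, bandwidth 14, value 87
Best: 110 pts.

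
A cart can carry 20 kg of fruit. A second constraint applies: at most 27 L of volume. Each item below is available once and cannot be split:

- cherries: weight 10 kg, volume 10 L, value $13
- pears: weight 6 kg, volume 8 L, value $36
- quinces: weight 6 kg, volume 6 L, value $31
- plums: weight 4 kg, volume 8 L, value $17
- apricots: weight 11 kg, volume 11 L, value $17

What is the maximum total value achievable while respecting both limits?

$84

Feasible sets respecting both limits:
- pears+quinces+plums: weight 16, volume 22, value 84
- pears+quinces: weight 12, volume 14, value 67
- cherries+pears+plums: weight 20, volume 26, value 66
Best: $84.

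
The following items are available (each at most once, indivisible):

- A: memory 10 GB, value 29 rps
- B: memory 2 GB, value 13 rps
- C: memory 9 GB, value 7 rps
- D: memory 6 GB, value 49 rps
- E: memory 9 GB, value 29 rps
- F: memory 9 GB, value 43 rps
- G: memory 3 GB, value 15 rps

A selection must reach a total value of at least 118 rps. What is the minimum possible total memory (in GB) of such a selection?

20

Subsets with value ≥ 118, sorted by total memory:
- B+D+F+G: memory 20, value 120
- D+E+F: memory 24, value 121
- A+D+F: memory 25, value 121
Minimum memory: 20 GB.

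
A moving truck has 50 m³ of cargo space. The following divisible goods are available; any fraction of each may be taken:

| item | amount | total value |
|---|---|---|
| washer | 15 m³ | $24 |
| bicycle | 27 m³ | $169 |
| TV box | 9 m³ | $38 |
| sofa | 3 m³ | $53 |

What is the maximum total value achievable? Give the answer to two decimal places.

Take in order of value per unit:
- sofa (53/3 per unit): all 3 → value 53, running total 53.00
- bicycle (169/27 per unit): all 27 → value 169, running total 222.00
- TV box (38/9 per unit): all 9 → value 38, running total 260.00
- washer (24/15 per unit): 11 of 15 → value 11×24/15 = 17.6000, running total 277.60
Total 277.60.

277.60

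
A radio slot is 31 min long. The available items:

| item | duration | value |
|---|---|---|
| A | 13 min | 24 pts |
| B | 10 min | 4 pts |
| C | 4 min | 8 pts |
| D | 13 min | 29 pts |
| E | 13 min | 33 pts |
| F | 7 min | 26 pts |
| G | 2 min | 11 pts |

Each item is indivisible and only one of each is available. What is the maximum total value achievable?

78 pts

Check high-value combinations within 31 min:
- C+E+F+G: duration 4+13+7+2=26, value 8+33+26+11=78
- C+D+F+G: duration 4+13+7+2=26, value 8+29+26+11=74
- D+E+G: duration 13+13+2=28, value 29+33+11=73
- E+F+G: duration 13+7+2=22, value 33+26+11=70
Best: 78 pts.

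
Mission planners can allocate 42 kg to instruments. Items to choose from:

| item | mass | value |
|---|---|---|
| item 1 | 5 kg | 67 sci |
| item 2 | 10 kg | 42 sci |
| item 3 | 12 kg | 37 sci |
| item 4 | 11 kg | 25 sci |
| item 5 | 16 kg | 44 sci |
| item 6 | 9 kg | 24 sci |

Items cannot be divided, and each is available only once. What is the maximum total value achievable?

This is a 0/1 knapsack; check combinations near the capacity.
- item 1+item 2+item 4+item 5: mass 5+10+11+16=42, value 67+42+25+44=178
- item 1+item 2+item 5+item 6: mass 5+10+16+9=40, value 67+42+44+24=177
- item 1+item 3+item 5+item 6: mass 5+12+16+9=42, value 67+37+44+24=172
- item 1+item 2+item 3+item 4: mass 5+10+12+11=38, value 67+42+37+25=171
- item 1+item 2+item 3+item 6: mass 5+10+12+9=36, value 67+42+37+24=170
Best: 178 sci.

178 sci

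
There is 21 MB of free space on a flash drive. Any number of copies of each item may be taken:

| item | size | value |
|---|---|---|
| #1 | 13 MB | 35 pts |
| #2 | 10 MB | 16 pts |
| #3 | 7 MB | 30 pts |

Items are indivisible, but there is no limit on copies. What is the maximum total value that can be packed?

Best value-per-unit is #3 at 30/7, and filling with it alone uses size 3×7=21. No mix of the others beats 3×30 = 90.

90 pts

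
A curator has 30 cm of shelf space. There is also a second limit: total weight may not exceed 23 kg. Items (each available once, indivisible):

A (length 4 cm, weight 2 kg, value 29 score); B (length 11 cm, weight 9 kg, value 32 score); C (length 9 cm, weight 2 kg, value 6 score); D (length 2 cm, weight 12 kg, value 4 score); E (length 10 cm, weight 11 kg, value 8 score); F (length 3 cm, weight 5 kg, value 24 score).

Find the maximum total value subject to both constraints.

Feasible sets respecting both limits:
- A+B+C+F: length 27, weight 18, value 91
- A+B+F: length 18, weight 16, value 85
- A+B+E: length 25, weight 22, value 69
- A+B+C: length 24, weight 13, value 67
Best: 91 score.

91 score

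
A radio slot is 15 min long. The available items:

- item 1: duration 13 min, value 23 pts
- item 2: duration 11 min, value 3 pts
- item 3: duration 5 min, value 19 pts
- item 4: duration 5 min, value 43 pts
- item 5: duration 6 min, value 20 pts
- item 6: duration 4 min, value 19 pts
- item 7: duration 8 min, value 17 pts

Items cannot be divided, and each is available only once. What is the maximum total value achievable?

Check high-value combinations within 15 min:
- item 4+item 5+item 6: duration 5+6+4=15, value 43+20+19=82
- item 3+item 4+item 6: duration 5+5+4=14, value 19+43+19=81
- item 4+item 5: duration 5+6=11, value 43+20=63
- item 4+item 6: duration 5+4=9, value 43+19=62
- item 3+item 4: duration 5+5=10, value 19+43=62
Best: 82 pts.

82 pts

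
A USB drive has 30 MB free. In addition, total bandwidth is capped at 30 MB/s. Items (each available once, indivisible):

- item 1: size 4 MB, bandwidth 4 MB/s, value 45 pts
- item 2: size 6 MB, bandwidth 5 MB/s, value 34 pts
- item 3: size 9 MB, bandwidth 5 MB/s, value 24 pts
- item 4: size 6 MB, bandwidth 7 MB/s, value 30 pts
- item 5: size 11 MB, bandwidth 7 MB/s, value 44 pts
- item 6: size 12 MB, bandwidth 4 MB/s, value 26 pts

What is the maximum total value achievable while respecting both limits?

153 pts

Feasible sets respecting both limits:
- item 1+item 2+item 4+item 5: size 27, bandwidth 23, value 153
- item 1+item 2+item 3+item 5: size 30, bandwidth 21, value 147
- item 1+item 3+item 4+item 5: size 30, bandwidth 23, value 143
- item 1+item 2+item 4+item 6: size 28, bandwidth 20, value 135
Best: 153 pts.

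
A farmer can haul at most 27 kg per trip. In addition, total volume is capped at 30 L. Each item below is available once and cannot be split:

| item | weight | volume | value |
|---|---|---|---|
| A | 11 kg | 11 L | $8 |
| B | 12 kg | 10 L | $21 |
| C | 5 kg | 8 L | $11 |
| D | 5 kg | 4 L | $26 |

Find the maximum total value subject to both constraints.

$58

Feasible sets respecting both limits:
- B+C+D: weight 22, volume 22, value 58
- B+D: weight 17, volume 14, value 47
- A+C+D: weight 21, volume 23, value 45
- C+D: weight 10, volume 12, value 37
Best: $58.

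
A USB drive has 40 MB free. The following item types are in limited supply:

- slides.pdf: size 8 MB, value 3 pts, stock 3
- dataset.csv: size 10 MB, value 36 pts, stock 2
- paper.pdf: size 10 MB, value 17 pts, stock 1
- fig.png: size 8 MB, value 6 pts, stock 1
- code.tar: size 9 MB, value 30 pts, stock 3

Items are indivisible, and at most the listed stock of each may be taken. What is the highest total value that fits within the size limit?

132 pts

Top feasible selections:
- 2×dataset.csv + 2×code.tar: size 38, value 132
- 1×dataset.csv + 3×code.tar: size 37, value 126
- 2×dataset.csv + 1×paper.pdf + 1×code.tar: size 39, value 119
Best: 132 pts.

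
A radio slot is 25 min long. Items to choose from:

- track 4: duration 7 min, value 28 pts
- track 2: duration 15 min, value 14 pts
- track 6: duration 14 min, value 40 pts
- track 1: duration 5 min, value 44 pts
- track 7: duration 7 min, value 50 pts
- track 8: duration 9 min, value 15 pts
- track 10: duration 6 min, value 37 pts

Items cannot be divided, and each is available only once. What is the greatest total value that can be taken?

Check high-value combinations within 25 min:
- track 4+track 1+track 7+track 10: duration 7+5+7+6=25, value 28+44+50+37=159
- track 1+track 7+track 10: duration 5+7+6=18, value 44+50+37=131
- track 4+track 1+track 7: duration 7+5+7=19, value 28+44+50=122
- track 6+track 1+track 10: duration 14+5+6=25, value 40+44+37=121
- track 4+track 7+track 10: duration 7+7+6=20, value 28+50+37=115
Best: 159 pts.

159 pts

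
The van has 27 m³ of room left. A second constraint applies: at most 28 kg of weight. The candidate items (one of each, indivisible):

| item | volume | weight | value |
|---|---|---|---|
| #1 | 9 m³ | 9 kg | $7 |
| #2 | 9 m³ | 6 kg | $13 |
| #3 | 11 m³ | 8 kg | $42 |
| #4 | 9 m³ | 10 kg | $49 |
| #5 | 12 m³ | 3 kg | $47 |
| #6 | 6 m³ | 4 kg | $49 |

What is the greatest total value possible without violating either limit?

$145

Feasible sets respecting both limits:
- #4+#5+#6: volume 27, weight 17, value 145
- #3+#4+#6: volume 26, weight 22, value 140
- #2+#4+#6: volume 24, weight 20, value 111
- #2+#5+#6: volume 27, weight 13, value 109
Best: $145.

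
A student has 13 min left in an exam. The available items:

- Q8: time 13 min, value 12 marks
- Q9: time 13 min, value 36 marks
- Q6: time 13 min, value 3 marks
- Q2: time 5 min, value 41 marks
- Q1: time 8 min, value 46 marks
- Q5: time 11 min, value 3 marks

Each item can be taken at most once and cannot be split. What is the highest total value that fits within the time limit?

Check high-value combinations within 13 min:
- Q2+Q1: time 5+8=13, value 41+46=87
- Q1: time 8, value 46
- Q2: time 5, value 41
- Q9: time 13, value 36
Best: 87 marks.

87 marks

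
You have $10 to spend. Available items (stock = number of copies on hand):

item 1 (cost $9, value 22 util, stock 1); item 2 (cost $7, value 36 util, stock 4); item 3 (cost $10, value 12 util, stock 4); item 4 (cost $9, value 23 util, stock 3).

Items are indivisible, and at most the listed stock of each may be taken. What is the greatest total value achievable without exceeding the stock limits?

36 util

Best selections within cost 10 and stock limits:
- 1×item 2: cost 7, value 36
- 1×item 4: cost 9, value 23
- 1×item 1: cost 9, value 22
- 1×item 3: cost 10, value 12
Best: 36 util.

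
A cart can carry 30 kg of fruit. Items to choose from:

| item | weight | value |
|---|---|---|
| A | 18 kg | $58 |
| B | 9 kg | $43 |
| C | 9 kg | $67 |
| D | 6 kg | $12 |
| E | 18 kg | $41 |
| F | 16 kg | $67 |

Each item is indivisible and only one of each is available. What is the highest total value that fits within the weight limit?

$134

Check high-value combinations within 30 kg:
- C+F: weight 9+16=25, value 67+67=134
- A+C: weight 18+9=27, value 58+67=125
- B+C+D: weight 9+9+6=24, value 43+67+12=122
Best: $134.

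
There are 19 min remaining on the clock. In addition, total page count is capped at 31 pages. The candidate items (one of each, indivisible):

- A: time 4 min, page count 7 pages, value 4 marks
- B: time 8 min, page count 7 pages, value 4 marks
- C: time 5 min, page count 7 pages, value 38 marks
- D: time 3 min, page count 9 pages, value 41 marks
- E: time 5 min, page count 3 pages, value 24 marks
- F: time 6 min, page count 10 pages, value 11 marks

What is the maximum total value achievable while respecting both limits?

114 marks

Feasible sets respecting both limits:
- C+D+E+F: time 19, page count 29, value 114
- A+C+D+E: time 17, page count 26, value 107
- C+D+E: time 13, page count 19, value 103
- C+D+F: time 14, page count 26, value 90
Best: 114 marks.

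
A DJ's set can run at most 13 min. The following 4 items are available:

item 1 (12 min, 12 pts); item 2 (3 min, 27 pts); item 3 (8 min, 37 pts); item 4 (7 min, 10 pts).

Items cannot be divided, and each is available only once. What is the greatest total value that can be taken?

This is a 0/1 knapsack; check combinations near the capacity.
- item 2+item 3: duration 3+8=11, value 27+37=64
- item 3: duration 8, value 37
- item 2+item 4: duration 3+7=10, value 27+10=37
- item 2: duration 3, value 27
Best: 64 pts.

64 pts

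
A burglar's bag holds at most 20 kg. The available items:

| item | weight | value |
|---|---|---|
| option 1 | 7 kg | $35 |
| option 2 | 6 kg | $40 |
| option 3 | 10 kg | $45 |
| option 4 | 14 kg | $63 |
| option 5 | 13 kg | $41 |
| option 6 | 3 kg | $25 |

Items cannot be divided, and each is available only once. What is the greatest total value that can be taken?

Check high-value combinations within 20 kg:
- option 2+option 3+option 6: weight 6+10+3=19, value 40+45+25=110
- option 1+option 3+option 6: weight 7+10+3=20, value 35+45+25=105
- option 2+option 4: weight 6+14=20, value 40+63=103
- option 1+option 2+option 6: weight 7+6+3=16, value 35+40+25=100
- option 4+option 6: weight 14+3=17, value 63+25=88
Best: $110.

$110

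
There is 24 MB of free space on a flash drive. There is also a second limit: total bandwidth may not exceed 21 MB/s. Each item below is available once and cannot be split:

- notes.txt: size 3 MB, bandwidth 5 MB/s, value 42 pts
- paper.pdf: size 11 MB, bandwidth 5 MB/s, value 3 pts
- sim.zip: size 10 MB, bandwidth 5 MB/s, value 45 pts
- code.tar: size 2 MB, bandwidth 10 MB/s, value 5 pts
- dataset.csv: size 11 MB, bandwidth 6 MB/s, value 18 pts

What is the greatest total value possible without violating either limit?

105 pts

Feasible sets respecting both limits:
- notes.txt+sim.zip+dataset.csv: size 24, bandwidth 16, value 105
- notes.txt+sim.zip+code.tar: size 15, bandwidth 20, value 92
- notes.txt+paper.pdf+sim.zip: size 24, bandwidth 15, value 90
- notes.txt+sim.zip: size 13, bandwidth 10, value 87
Best: 105 pts.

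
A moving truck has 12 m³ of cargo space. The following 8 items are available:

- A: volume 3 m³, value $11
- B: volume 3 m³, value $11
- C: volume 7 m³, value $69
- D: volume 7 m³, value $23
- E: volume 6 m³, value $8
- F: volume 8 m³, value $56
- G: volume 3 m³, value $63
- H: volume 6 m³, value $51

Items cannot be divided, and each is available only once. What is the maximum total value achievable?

Check high-value combinations within 12 m³:
- C+G: volume 7+3=10, value 69+63=132
- A+G+H: volume 3+3+6=12, value 11+63+51=125
- B+G+H: volume 3+3+6=12, value 11+63+51=125
- F+G: volume 8+3=11, value 56+63=119
Best: $132.

$132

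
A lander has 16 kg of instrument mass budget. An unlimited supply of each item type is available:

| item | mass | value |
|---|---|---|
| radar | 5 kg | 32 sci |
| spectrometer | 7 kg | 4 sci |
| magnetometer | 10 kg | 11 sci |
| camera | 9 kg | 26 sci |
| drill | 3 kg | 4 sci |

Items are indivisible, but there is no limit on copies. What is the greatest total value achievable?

Best value-per-unit is radar at 32/5, and filling with it alone uses mass 3×5=15. No mix of the others beats 3×32 = 96.

96 sci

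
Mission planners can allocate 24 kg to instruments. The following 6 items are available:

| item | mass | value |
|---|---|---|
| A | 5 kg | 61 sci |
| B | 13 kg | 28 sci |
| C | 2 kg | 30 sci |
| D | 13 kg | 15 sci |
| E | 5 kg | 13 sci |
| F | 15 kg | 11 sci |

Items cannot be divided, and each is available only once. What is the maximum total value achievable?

Check high-value combinations within 24 kg:
- A+B+C: mass 5+13+2=20, value 61+28+30=119
- A+C+D: mass 5+2+13=20, value 61+30+15=106
- A+C+E: mass 5+2+5=12, value 61+30+13=104
Best: 119 sci.

119 sci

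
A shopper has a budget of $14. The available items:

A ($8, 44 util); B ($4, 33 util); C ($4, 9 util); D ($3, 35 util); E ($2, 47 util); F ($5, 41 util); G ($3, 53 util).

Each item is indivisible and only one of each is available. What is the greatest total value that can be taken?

This is a 0/1 knapsack; check combinations near the capacity.
- D+E+F+G: cost 3+2+5+3=13, value 35+47+41+53=176
- B+E+F+G: cost 4+2+5+3=14, value 33+47+41+53=174
- B+D+E+G: cost 4+3+2+3=12, value 33+35+47+53=168
- B+D+E+F: cost 4+3+2+5=14, value 33+35+47+41=156
Best: 176 util.

176 util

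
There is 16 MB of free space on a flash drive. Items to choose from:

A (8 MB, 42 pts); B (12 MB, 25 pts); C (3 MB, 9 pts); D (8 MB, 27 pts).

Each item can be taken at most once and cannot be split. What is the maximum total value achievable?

69 pts

This is a 0/1 knapsack; check combinations near the capacity.
- A+D: size 8+8=16, value 42+27=69
- A+C: size 8+3=11, value 42+9=51
- A: size 8, value 42
Best: 69 pts.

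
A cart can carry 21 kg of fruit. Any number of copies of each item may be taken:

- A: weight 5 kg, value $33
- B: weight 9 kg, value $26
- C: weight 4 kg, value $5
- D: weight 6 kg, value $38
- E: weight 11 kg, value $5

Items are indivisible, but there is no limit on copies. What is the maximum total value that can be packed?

Best value-per-unit is A at 33/5; filling with it alone gives 4×33 = 132.
Optimal mix: 3×A + 1×D → weight 21, value 137.

$137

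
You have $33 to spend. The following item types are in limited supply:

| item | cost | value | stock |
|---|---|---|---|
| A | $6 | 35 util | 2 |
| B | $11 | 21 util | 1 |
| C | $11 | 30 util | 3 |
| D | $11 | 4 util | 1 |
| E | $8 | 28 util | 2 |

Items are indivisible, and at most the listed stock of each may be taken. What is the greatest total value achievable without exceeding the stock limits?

Top feasible selections:
- 2×A + 1×C + 1×E: cost 31, value 128
- 2×A + 2×E: cost 28, value 126
Best: 128 util.

128 util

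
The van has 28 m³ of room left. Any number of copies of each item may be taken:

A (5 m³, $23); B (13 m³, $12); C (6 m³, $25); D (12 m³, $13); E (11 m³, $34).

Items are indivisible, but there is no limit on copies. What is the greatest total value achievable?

Best value-per-unit is A at 23/5; filling with it alone gives 5×23 = 115.
Optimal mix: 2×A + 3×C → volume 28, value 121.

$121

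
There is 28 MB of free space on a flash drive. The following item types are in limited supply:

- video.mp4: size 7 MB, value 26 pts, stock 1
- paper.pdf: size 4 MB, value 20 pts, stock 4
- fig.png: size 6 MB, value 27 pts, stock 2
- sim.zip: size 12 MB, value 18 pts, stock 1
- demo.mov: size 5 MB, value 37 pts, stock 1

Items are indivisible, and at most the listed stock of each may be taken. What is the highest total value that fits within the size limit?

144 pts

Best selections within size 28 and stock limits:
- 4×paper.pdf + 1×fig.png + 1×demo.mov: size 27, value 144
- 1×video.mp4 + 4×paper.pdf + 1×demo.mov: size 28, value 143
- 1×video.mp4 + 1×paper.pdf + 2×fig.png + 1×demo.mov: size 28, value 137
- 4×paper.pdf + 2×fig.png: size 28, value 134
Best: 144 pts.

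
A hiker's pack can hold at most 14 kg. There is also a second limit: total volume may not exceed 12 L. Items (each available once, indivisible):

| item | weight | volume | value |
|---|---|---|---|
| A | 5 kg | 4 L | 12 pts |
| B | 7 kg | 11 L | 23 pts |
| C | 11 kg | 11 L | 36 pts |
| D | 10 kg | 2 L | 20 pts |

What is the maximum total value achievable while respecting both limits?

36 pts

Feasible sets respecting both limits:
- C: weight 11, volume 11, value 36
- B: weight 7, volume 11, value 23
- D: weight 10, volume 2, value 20
Best: 36 pts.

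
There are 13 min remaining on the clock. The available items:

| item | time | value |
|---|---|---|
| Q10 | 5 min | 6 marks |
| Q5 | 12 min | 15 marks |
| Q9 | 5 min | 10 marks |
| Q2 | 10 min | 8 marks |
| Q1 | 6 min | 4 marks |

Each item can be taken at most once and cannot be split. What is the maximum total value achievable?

Check high-value combinations within 13 min:
- Q10+Q9: time 5+5=10, value 6+10=16
- Q5: time 12, value 15
- Q9+Q1: time 5+6=11, value 10+4=14
Best: 16 marks.

16 marks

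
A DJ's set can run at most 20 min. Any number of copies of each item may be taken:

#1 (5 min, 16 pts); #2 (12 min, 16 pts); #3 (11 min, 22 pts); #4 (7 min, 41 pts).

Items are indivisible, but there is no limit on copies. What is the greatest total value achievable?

98 pts

Best value-per-unit is #4 at 41/7; filling with it alone gives 2×41 = 82.
Optimal mix: 1×#1 + 2×#4 → duration 19, value 98.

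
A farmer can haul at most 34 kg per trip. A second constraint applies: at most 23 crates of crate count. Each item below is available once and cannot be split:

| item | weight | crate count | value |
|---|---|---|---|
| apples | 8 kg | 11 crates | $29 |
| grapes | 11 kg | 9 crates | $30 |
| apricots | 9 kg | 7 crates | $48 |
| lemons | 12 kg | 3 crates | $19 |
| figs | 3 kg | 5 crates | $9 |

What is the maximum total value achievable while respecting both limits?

Feasible sets respecting both limits:
- grapes+apricots+lemons: weight 32, crate count 19, value 97
- apples+apricots+lemons: weight 29, crate count 21, value 96
- grapes+apricots+figs: weight 23, crate count 21, value 87
Best: $97.

$97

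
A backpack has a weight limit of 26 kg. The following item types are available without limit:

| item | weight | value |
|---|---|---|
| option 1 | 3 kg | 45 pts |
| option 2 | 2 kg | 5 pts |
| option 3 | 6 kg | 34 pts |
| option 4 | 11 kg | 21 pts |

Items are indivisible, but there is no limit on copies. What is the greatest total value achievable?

Best value-per-unit is option 1 at 45/3; filling with it alone gives 8×45 = 360.
Optimal mix: 8×option 1 + 1×option 2 → weight 26, value 365.

365 pts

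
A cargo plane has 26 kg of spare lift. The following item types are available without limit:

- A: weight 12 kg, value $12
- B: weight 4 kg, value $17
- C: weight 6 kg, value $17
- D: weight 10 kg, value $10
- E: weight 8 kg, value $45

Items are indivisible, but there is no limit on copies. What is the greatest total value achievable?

Best value-per-unit is E at 45/8, and filling with it alone uses weight 3×8=24. No mix of the others beats 3×45 = 135.

$135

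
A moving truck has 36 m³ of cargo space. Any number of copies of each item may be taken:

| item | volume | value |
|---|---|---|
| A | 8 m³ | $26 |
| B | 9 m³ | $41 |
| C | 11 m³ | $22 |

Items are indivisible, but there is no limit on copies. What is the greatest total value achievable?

Best value-per-unit is B at 41/9, and filling with it alone uses volume 4×9=36. No mix of the others beats 4×41 = 164.

$164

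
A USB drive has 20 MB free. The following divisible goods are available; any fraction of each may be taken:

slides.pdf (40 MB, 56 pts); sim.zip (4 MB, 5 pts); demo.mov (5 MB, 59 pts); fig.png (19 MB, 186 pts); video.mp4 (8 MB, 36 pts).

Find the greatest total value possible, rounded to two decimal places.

Take in order of value per unit:
- demo.mov (59/5 per unit): all 5 → value 59, running total 59.00
- fig.png (186/19 per unit): 15 of 19 → value 15×186/19 = 146.8421, running total 205.84
Total 205.84.

205.84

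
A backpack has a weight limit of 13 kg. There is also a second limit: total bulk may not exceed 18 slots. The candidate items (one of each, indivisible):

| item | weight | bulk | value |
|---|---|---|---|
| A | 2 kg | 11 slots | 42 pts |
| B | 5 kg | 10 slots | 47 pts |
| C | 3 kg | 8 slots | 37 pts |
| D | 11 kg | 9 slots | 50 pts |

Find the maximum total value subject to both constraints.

84 pts

Feasible sets respecting both limits:
- B+C: weight 8, bulk 18, value 84
- D: weight 11, bulk 9, value 50
- B: weight 5, bulk 10, value 47
Best: 84 pts.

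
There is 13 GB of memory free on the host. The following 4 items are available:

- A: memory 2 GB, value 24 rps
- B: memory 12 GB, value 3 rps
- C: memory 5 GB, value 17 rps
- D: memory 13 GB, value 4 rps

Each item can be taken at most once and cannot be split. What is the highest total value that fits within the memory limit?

Check high-value combinations within 13 GB:
- A+C: memory 2+5=7, value 24+17=41
- A: memory 2, value 24
- C: memory 5, value 17
- D: memory 13, value 4
- B: memory 12, value 3
Best: 41 rps.

41 rps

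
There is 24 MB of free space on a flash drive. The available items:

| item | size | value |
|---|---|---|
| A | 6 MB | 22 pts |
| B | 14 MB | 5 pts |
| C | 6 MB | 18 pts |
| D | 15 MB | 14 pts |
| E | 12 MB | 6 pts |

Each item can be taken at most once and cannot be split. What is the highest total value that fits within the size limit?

Check high-value combinations within 24 MB:
- A+C+E: size 6+6+12=24, value 22+18+6=46
- A+C: size 6+6=12, value 22+18=40
- A+D: size 6+15=21, value 22+14=36
Best: 46 pts.

46 pts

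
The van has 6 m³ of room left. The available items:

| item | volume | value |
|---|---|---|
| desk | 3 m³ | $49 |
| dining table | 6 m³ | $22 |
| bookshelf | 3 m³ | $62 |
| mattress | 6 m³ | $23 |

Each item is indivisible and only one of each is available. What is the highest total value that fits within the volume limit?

Check high-value combinations within 6 m³:
- desk+bookshelf: volume 3+3=6, value 49+62=111
- bookshelf: volume 3, value 62
- desk: volume 3, value 49
Best: $111.

$111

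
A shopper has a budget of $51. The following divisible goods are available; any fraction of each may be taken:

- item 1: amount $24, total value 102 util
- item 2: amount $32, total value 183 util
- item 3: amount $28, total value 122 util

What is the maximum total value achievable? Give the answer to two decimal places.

265.79

Take in order of value per unit:
- item 2 (183/32 per unit): all 32 → value 183, running total 183.00
- item 3 (122/28 per unit): 19 of 28 → value 19×122/28 = 82.7857, running total 265.79
Total 265.79.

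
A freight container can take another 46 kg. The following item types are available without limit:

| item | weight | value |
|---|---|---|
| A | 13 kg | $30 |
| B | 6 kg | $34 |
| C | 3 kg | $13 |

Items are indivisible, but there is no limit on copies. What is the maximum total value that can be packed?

$251

Best value-per-unit is B at 34/6; filling with it alone gives 7×34 = 238.
Optimal mix: 7×B + 1×C → weight 45, value 251.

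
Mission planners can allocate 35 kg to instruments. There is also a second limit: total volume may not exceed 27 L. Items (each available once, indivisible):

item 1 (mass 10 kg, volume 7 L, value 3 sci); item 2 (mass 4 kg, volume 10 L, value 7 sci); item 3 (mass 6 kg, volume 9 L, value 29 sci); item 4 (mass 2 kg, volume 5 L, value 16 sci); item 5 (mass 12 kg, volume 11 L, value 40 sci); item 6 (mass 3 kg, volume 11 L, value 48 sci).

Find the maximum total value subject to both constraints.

104 sci

Feasible sets respecting both limits:
- item 4+item 5+item 6: mass 17, volume 27, value 104
- item 3+item 4+item 6: mass 11, volume 25, value 93
- item 5+item 6: mass 15, volume 22, value 88
- item 3+item 4+item 5: mass 20, volume 25, value 85
Best: 104 sci.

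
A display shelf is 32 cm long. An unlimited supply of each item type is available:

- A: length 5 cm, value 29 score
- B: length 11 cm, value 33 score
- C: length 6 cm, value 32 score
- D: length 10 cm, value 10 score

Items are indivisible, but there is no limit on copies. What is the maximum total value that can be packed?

Best value-per-unit is A at 29/5; filling with it alone gives 6×29 = 174.
Optimal mix: 4×A + 2×C → length 32, value 180.

180 score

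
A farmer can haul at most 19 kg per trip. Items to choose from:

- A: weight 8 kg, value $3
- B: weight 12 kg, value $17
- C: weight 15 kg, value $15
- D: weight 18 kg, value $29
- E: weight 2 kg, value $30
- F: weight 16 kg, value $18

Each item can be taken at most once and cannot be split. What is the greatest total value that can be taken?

$48

Check high-value combinations within 19 kg:
- E+F: weight 2+16=18, value 30+18=48
- B+E: weight 12+2=14, value 17+30=47
- C+E: weight 15+2=17, value 15+30=45
- A+E: weight 8+2=10, value 3+30=33
Best: $48.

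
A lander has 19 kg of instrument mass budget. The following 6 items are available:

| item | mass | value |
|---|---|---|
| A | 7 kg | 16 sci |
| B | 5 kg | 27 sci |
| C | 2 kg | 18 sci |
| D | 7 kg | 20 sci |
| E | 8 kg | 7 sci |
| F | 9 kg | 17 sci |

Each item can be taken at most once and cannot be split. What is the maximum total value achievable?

Check high-value combinations within 19 kg:
- B+C+D: mass 5+2+7=14, value 27+18+20=65
- A+B+D: mass 7+5+7=19, value 16+27+20=63
- B+C+F: mass 5+2+9=16, value 27+18+17=62
Best: 65 sci.

65 sci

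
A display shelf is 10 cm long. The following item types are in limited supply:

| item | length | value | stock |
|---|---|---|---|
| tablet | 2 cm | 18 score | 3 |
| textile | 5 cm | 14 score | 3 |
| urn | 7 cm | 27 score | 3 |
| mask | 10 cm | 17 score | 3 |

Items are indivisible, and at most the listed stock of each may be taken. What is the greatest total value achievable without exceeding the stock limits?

54 score

Top feasible selections:
- 3×tablet: length 6, value 54
- 2×tablet + 1×textile: length 9, value 50
- 1×tablet + 1×urn: length 9, value 45
- 2×tablet: length 4, value 36
Best: 54 score.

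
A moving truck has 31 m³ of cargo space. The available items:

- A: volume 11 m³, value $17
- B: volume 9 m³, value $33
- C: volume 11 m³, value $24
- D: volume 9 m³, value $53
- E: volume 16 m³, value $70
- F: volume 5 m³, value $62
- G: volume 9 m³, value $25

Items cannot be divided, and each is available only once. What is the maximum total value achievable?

$185

Check high-value combinations within 31 m³:
- D+E+F: volume 9+16+5=30, value 53+70+62=185
- B+E+F: volume 9+16+5=30, value 33+70+62=165
- E+F+G: volume 16+5+9=30, value 70+62+25=157
Best: $185.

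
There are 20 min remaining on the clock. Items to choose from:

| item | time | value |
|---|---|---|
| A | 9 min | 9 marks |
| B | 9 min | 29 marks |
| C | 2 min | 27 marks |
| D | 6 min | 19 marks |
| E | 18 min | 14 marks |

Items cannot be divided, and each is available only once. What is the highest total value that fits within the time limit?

75 marks

Check high-value combinations within 20 min:
- B+C+D: time 9+2+6=17, value 29+27+19=75
- A+B+C: time 9+9+2=20, value 9+29+27=65
- B+C: time 9+2=11, value 29+27=56
Best: 75 marks.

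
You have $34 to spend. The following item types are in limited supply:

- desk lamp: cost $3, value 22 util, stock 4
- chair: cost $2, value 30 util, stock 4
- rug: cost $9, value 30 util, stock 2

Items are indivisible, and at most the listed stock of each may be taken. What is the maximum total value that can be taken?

Top feasible selections:
- 4×desk lamp + 4×chair + 1×rug: cost 29, value 238
- 2×desk lamp + 4×chair + 2×rug: cost 32, value 224
- 3×desk lamp + 4×chair + 1×rug: cost 26, value 216
- 3×desk lamp + 3×chair + 2×rug: cost 33, value 216
Best: 238 util.

238 util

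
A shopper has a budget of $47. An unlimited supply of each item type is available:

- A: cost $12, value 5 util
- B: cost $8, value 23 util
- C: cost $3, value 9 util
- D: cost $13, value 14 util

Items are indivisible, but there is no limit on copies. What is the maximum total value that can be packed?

140 util

Best value-per-unit is C at 9/3; filling with it alone gives 15×9 = 135.
Optimal mix: 1×B + 13×C → cost 47, value 140.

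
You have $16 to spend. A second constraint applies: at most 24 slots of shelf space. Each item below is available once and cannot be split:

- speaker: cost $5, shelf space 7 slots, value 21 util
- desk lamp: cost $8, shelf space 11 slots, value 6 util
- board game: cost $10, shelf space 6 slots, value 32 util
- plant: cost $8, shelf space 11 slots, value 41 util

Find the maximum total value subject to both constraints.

62 util

Feasible sets respecting both limits:
- speaker+plant: cost 13, shelf space 18, value 62
- speaker+board game: cost 15, shelf space 13, value 53
- desk lamp+plant: cost 16, shelf space 22, value 47
- plant: cost 8, shelf space 11, value 41
Best: 62 util.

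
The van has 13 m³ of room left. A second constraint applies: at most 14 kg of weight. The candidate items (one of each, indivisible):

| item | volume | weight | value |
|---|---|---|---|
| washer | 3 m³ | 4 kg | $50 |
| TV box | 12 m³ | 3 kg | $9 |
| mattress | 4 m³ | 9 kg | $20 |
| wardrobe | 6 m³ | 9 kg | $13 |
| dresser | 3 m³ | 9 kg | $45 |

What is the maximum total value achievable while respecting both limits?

$95

Feasible sets respecting both limits:
- washer+dresser: volume 6, weight 13, value 95
- washer+mattress: volume 7, weight 13, value 70
- washer+wardrobe: volume 9, weight 13, value 63
- washer: volume 3, weight 4, value 50
Best: $95.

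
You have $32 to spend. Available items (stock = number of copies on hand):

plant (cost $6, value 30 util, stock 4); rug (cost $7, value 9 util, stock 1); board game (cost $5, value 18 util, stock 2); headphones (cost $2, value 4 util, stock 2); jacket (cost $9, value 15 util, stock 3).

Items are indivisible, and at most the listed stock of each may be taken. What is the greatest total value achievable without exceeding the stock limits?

142 util

Best selections within cost 32 and stock limits:
- 4×plant + 1×board game + 1×headphones: cost 31, value 142
- 4×plant + 1×board game: cost 29, value 138
Best: 142 util.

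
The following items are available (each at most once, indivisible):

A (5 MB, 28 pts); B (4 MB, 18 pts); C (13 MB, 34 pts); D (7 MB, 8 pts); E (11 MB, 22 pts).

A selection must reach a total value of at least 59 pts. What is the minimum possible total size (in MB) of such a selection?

Subsets with value ≥ 59, sorted by total size:
- A+C: size 18, value 62
- A+B+E: size 20, value 68
- A+B+C: size 22, value 80
Minimum size: 18 MB.

18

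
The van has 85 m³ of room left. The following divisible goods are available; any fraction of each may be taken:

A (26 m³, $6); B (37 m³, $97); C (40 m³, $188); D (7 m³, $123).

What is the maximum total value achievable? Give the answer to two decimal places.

408.23

Take in order of value per unit:
- D (123/7 per unit): all 7 → value 123, running total 123.00
- C (188/40 per unit): all 40 → value 188, running total 311.00
- B (97/37 per unit): all 37 → value 97, running total 408.00
- A (6/26 per unit): 1 of 26 → value 1×6/26 = 0.2308, running total 408.23
Total 408.23.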